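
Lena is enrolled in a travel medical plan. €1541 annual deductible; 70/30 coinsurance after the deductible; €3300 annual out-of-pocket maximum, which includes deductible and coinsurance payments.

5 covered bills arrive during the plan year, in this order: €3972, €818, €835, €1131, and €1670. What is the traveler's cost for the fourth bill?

€339.30

Bill 1, €3972: deductible takes €1541, €2431 remains; 30% of €2431 = €729.30. Cost to traveler: €2270.30. OOP to date €2270.30.
Bill 2, €818: deductible already satisfied, so traveler's share is 30% × €818 = €245.40. Traveler owes €245.40 (running OOP €2515.70).
Bill 3, €835: deductible met; 30% of €835 = €250.50. Traveler owes €250.50 (running OOP €2766.20).
Bill 4, €1131: deductible already satisfied, so traveler's share is 30% × €1131 = €339.30. Cost to traveler: €339.30. OOP to date €3105.50.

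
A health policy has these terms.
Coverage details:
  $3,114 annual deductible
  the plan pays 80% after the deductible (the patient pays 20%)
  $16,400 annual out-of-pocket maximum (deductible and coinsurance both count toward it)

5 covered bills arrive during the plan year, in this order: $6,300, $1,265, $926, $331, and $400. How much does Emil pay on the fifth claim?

Bill 1, $6,300: $3,114 to deductible, leaving $3,186; patient's 20% is $637.20. Cost to patient: $3,751.20. OOP to date $3,751.20.
Bill 2, $1,265: 20% coinsurance on $1,265 = $253. Cost to patient: $253. OOP to date $4,004.20.
Bill 3, $926: 20% coinsurance on $926 = $185.20. Patient pays $185.20; OOP now $4,189.40.
Bill 4, $331: deductible met; 20% of $331 = $66.20. Cost to patient: $66.20. OOP to date $4,255.60.
Bill 5, $400: deductible already satisfied, so patient's share is 20% × $400 = $80. Patient owes $80 (running OOP $4,335.60).

$80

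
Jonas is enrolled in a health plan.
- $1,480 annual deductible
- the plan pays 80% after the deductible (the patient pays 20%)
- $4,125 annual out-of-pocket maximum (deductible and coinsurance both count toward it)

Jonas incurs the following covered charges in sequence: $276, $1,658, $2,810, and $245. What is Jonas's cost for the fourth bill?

Claim 1 ($276): entire amount goes to the deductible. Cost to patient: $276. OOP to date $276.
Claim 2 ($1,658): $1,204 to deductible, leaving $454; 20% of $454 = $90.80. Cost to patient: $1,294.80. OOP to date $1,570.80.
Claim 3 ($2,810): 20% coinsurance on $2,810 = $562. Patient pays $562; OOP now $2,132.80.
Claim 4 ($245): deductible met; 20% of $245 = $49. Patient pays $49; OOP now $2,181.80.

$49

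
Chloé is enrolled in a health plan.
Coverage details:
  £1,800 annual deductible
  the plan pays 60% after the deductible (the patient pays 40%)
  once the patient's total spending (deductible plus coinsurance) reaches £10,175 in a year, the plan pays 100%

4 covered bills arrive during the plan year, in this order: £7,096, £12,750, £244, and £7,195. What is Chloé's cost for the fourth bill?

£1,059

#1 (£7,096): £1,800 to deductible, leaving £5,296; patient's 40% is £2,118.40. Patient pays £3,918.40; OOP now £3,918.40.
#2 (£12,750): deductible met; 40% of £12,750 = £5,100. Patient owes £5,100 (running OOP £9,018.40).
#3 (£244): deductible already satisfied, so patient's share is 40% × £244 = £97.60. Patient pays £97.60; OOP now £9,116.
#4 (£7,195): 40% coinsurance on £7,195 = £2,878. OOP would hit £11,994 > £10,175, so the cap limits the patient to £10,175 − £9,116 = £1,059.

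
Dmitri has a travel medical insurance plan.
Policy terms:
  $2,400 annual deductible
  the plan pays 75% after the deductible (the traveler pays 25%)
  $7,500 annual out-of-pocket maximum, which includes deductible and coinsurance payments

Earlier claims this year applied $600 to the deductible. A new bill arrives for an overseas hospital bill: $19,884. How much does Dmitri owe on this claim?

$6,321

Remaining deductible: $2,400 − $600 = $1,800.
After the $1,800 deductible portion, $19,884 − $1,800 = $18,084 is subject to coinsurance.
Coinsurance: $18,084 × 25% = $4,521.
So the traveler owes $1,800 + $4,521 = $6,321 before any cap.
Cumulative spending $600 + $6,321 = $6,921 stays under the $7,500 maximum.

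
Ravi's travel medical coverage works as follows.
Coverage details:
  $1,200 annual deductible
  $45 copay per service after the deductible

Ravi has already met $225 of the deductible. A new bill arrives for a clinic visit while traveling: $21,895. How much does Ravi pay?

$1,020

Remaining deductible: $1,200 − $225 = $975.
The remaining $20,920 (= $21,895 − $975) moves to the copay.
Copay on this service: $45.
So the traveler owes $975 + $45 = $1,020.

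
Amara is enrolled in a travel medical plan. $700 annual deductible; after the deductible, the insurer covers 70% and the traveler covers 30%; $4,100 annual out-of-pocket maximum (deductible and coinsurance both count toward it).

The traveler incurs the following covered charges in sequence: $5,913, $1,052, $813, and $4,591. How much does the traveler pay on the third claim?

#1 ($5,913): deductible takes $700, $5,213 remains; traveler's 30% is $1,563.90. Traveler owes $2,263.90 (running OOP $2,263.90).
#2 ($1,052): 30% coinsurance on $1,052 = $315.60. Cost to traveler: $315.60. OOP to date $2,579.50.
#3 ($813): deductible met; 30% of $813 = $243.90. Cost to traveler: $243.90. OOP to date $2,823.40.

$243.90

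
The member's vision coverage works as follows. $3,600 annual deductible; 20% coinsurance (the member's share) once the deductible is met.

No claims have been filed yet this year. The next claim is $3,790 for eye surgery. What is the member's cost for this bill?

Deductible not yet touched, so the first $3,600 of the bill goes to the deductible.
The remaining $190 (= $3,790 − $3,600) moves to coinsurance.
Member's 20% share of $190 is $38.
That puts the member's cost at $3,600 + $38 = $3,638.

$3,638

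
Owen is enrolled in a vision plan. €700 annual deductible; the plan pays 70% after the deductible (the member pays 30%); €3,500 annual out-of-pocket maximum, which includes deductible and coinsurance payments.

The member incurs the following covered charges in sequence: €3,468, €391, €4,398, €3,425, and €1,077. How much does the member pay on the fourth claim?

#1 (€3,468): €700 finishes the deductible; €2,768 goes to coinsurance; 30% of €2,768 = €830.40. Cost to member: €1,530.40. OOP to date €1,530.40.
#2 (€391): deductible met; 30% of €391 = €117.30. Member pays €117.30; OOP now €1,647.70.
#3 (€4,398): deductible met; 30% of €4,398 = €1,319.40. Cost to member: €1,319.40. OOP to date €2,967.10.
#4 (€3,425): deductible already satisfied, so member's share is 30% × €3,425 = €1,027.50. OOP would hit €3,994.60 > €3,500, so the cap limits the member to €3,500 − €2,967.10 = €532.90.

€532.90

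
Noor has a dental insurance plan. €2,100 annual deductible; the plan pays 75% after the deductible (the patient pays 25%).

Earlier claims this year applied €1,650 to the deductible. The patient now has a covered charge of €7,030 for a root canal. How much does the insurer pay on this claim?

€1,650 of the €2,100 deductible is already met, leaving €450.
The remaining €6,580 (= €7,030 − €450) moves to coinsurance.
25% of €6,580 = €1,645 falls to the patient.
That puts the patient's cost at €450 + €1,645 = €2,095.
Insurer pays the balance: €7,030 − €2,095 = €4,935.

€4,935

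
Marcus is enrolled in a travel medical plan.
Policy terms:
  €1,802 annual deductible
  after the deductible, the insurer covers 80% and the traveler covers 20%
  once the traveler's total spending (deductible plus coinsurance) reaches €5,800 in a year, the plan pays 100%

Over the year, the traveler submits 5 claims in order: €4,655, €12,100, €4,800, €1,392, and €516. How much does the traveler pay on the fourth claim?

Claim 1 (€4,655): €1,802 to deductible, leaving €2,853; coinsurance €2,853 × 20% = €570.60. Traveler owes €2,372.60 (running OOP €2,372.60).
Claim 2 (€12,100): 20% coinsurance on €12,100 = €2,420. Traveler pays €2,420; OOP now €4,792.60.
Claim 3 (€4,800): deductible met; 20% of €4,800 = €960. Traveler owes €960 (running OOP €5,752.60).
Claim 4 (€1,392): deductible met; 20% of €1,392 = €278.40. Adding that to €5,752.60 gives €6,031, past the €5,800 cap; traveler pays only €5,800 − €5,752.60 = €47.40.

€47.40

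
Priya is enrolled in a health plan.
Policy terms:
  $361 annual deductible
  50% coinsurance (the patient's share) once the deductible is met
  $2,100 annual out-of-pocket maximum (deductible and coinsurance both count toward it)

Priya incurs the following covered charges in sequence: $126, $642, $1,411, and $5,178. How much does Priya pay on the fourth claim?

Claim 1 ($126): all of it applies to the deductible. Cost to patient: $126. OOP to date $126.
Claim 2 ($642): $235 to deductible, leaving $407; coinsurance $407 × 50% = $203.50. Patient pays $438.50; OOP now $564.50.
Claim 3 ($1,411): deductible already satisfied, so patient's share is 50% × $1,411 = $705.50. Cost to patient: $705.50. OOP to date $1,270.
Claim 4 ($5,178): deductible met; 50% of $5,178 = $2,589. Adding that to $1,270 gives $3,859, past the $2,100 cap; patient pays only $2,100 − $1,270 = $830.

$830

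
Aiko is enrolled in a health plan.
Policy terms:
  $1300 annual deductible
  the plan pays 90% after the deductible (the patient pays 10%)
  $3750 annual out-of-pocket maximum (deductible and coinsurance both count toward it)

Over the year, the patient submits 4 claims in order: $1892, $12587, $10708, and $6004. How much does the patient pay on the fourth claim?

#1 ($1892): $1300 finishes the deductible; $592 goes to coinsurance; patient's 10% is $59.20. Patient owes $1359.20 (running OOP $1359.20).
#2 ($12587): deductible met; 10% of $12587 = $1258.70. Patient owes $1258.70 (running OOP $2617.90).
#3 ($10708): deductible met; 10% of $10708 = $1070.80. Cost to patient: $1070.80. OOP to date $3688.70.
#4 ($6004): deductible met; 10% of $6004 = $600.40. Adding that to $3688.70 gives $4289.10, past the $3750 cap; patient pays only $3750 − $3688.70 = $61.30.

$61.30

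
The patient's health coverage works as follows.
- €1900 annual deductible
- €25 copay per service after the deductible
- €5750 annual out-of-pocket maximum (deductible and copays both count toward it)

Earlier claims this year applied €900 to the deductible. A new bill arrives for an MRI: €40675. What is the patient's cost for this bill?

Deductible still to meet: €1900 − €900 = €1000.
That leaves €40675 − €1000 = €39675 for the copay.
Copay on this service: €25.
Patient responsibility before any cap: €1000 + €25 = €1025.
Total out-of-pocket so far would be €900 + €1025 = €1925, below the €5750 cap — no reduction.

€1025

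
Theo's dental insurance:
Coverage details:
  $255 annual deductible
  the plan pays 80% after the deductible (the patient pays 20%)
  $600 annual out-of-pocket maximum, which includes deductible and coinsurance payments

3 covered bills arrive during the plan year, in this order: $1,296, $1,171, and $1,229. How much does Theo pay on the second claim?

$136.80

Claim 1 ($1,296): deductible takes $255, $1,041 remains; coinsurance $1,041 × 20% = $208.20. Patient owes $463.20 (running OOP $463.20).
Claim 2 ($1,171): 20% coinsurance on $1,171 = $234.20. That would push OOP to $697.40, over the $600 cap, so patient pays $600 − $463.20 = $136.80.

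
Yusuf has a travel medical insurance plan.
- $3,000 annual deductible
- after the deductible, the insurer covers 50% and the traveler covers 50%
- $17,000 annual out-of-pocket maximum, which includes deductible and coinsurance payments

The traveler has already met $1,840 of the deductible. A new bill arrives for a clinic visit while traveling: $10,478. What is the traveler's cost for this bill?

$5,819

$1,840 of the $3,000 deductible is already met, leaving $1,160.
The remaining $9,318 (= $10,478 − $1,160) moves to coinsurance.
Coinsurance: $9,318 × 50% = $4,659.
Traveler responsibility before any cap: $1,160 + $4,659 = $5,819.
Cumulative spending $1,840 + $5,819 = $7,659 stays under the $17,000 maximum.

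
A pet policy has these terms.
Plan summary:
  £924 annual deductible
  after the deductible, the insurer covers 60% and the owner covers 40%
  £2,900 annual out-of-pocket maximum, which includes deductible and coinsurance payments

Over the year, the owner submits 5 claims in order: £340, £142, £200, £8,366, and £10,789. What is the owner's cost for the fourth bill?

Claim 1 (£340): all of it applies to the deductible. Owner owes £340 (running OOP £340).
Claim 2 (£142): fully absorbed by the deductible. Owner pays £142; OOP now £482.
Claim 3 (£200): fully absorbed by the deductible. Owner owes £200 (running OOP £682).
Claim 4 (£8,366): £242 to deductible, leaving £8,124; coinsurance £8,124 × 40% = £3,249.60. Claim cost before the cap: £242 + £3,249.60 = £3,491.60. Adding that to £682 gives £4,173.60, past the £2,900 cap; owner pays only £2,900 − £682 = £2,218.

£2,218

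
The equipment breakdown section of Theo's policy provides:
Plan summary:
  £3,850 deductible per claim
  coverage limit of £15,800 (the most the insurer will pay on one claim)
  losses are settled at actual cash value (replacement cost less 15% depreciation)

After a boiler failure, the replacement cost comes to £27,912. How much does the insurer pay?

£15,800

Depreciate 15%: the covered value is £27,912 × 0.85 = £23,725.20.
After the deductible, £23,725.20 − £3,850 = £19,875.20 remains.
Since £19,875.20 > £15,800, the payout is capped at £15,800.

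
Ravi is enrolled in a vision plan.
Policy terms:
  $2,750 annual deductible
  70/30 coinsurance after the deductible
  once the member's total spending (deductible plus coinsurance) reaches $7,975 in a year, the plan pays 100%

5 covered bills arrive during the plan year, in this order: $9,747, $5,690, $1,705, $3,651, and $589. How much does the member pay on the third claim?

$511.50

#1 ($9,747): deductible takes $2,750, $6,997 remains; 30% of $6,997 = $2,099.10. Member pays $4,849.10; OOP now $4,849.10.
#2 ($5,690): deductible already satisfied, so member's share is 30% × $5,690 = $1,707. Member pays $1,707; OOP now $6,556.10.
#3 ($1,705): deductible already satisfied, so member's share is 30% × $1,705 = $511.50. Member owes $511.50 (running OOP $7,067.60).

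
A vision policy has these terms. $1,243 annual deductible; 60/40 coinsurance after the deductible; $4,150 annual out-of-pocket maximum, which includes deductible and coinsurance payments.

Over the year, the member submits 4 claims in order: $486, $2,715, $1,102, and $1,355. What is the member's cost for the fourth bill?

$542

Claim 1 — $486: all of it applies to the deductible. Cost to member: $486. OOP to date $486.
Claim 2 — $2,715: deductible takes $757, $1,958 remains; member's 40% is $783.20. Member owes $1,540.20 (running OOP $2,026.20).
Claim 3 — $1,102: deductible met; 40% of $1,102 = $440.80. Member pays $440.80; OOP now $2,467.
Claim 4 — $1,355: deductible already satisfied, so member's share is 40% × $1,355 = $542. Member owes $542 (running OOP $3,009).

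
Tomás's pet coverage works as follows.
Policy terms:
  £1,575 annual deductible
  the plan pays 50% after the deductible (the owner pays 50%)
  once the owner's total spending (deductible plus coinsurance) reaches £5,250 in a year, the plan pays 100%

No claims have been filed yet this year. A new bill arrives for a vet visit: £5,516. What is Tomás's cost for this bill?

£3,545.50

Deductible not yet touched, so the first £1,575 of the bill goes to the deductible.
After the £1,575 deductible portion, £5,516 − £1,575 = £3,941 is subject to coinsurance.
50% of £3,941 = £1,970.50 falls to the owner.
So the owner owes £1,575 + £1,970.50 = £3,545.50 before any cap.
Total out-of-pocket so far would be £0 + £3,545.50 = £3,545.50, below the £5,250 cap — no reduction.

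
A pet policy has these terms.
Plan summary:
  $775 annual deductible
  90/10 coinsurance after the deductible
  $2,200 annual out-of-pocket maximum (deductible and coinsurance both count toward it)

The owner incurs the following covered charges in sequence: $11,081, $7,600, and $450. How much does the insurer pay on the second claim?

Claim 1 — $11,081: $775 to deductible, leaving $10,306; 10% of $10,306 = $1,030.60. Owner pays $1,805.60; OOP now $1,805.60. Insurer: $11,081 − $1,805.60 = $9,275.40.
Claim 2 — $7,600: deductible met; 10% of $7,600 = $760. That would push OOP to $2,565.60, over the $2,200 cap, so owner pays $2,200 − $1,805.60 = $394.40. Insurer: $7,600 − $394.40 = $7,205.60.

$7,205.60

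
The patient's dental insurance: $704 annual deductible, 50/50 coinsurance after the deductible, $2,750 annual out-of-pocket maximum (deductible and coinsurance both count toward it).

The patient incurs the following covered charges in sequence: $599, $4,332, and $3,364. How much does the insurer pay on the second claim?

Bill 1, $599: fully absorbed by the deductible. Patient owes $599 (running OOP $599). Plan pays $599 − $599 = $0.
Bill 2, $4,332: $105 finishes the deductible; $4,227 goes to coinsurance; patient's 50% is $2,113.50. Together that's $105 + $2,113.50 = $2,218.50. OOP would hit $2,817.50 > $2,750, so the cap limits the patient to $2,750 − $599 = $2,151. Insurer: $4,332 − $2,151 = $2,181.

$2,181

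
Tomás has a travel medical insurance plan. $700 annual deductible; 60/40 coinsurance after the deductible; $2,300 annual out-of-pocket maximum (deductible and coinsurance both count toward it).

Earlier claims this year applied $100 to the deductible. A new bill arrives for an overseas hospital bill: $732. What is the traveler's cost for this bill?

Remaining deductible: $700 − $100 = $600.
After the $600 deductible portion, $732 − $600 = $132 is subject to coinsurance.
Coinsurance: $132 × 40% = $52.80.
Traveler responsibility before any cap: $600 + $52.80 = $652.80.
Year-to-date out-of-pocket becomes $100 + $652.80 = $752.80, still under the $2,300 maximum, so no cap applies.

$652.80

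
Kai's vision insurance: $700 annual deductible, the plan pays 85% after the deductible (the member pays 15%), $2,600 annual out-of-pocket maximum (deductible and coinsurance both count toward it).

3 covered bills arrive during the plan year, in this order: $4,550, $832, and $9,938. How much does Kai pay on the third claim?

Claim 1 ($4,550): $700 to deductible, leaving $3,850; coinsurance $3,850 × 15% = $577.50. Cost to member: $1,277.50. OOP to date $1,277.50.
Claim 2 ($832): deductible already satisfied, so member's share is 15% × $832 = $124.80. Member pays $124.80; OOP now $1,402.30.
Claim 3 ($9,938): deductible already satisfied, so member's share is 15% × $9,938 = $1,490.70. Adding that to $1,402.30 gives $2,893, past the $2,600 cap; member pays only $2,600 − $1,402.30 = $1,197.70.

$1,197.70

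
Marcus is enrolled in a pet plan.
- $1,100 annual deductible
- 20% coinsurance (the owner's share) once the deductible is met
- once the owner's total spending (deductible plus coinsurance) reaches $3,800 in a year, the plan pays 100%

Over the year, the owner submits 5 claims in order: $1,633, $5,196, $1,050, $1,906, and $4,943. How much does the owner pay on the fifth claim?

Claim 1 ($1,633): deductible takes $1,100, $533 remains; coinsurance $533 × 20% = $106.60. Cost to owner: $1,206.60. OOP to date $1,206.60.
Claim 2 ($5,196): deductible already satisfied, so owner's share is 20% × $5,196 = $1,039.20. Owner owes $1,039.20 (running OOP $2,245.80).
Claim 3 ($1,050): 20% coinsurance on $1,050 = $210. Owner owes $210 (running OOP $2,455.80).
Claim 4 ($1,906): 20% coinsurance on $1,906 = $381.20. Owner pays $381.20; OOP now $2,837.
Claim 5 ($4,943): 20% coinsurance on $4,943 = $988.60. That would push OOP to $3,825.60, over the $3,800 cap, so owner pays $3,800 − $2,837 = $963.

$963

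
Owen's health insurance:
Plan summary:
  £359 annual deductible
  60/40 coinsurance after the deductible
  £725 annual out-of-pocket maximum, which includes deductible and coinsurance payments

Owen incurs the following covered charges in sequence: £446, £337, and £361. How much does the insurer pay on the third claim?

Claim 1 (£446): £359 finishes the deductible; £87 goes to coinsurance; patient's 40% is £34.80. Cost to patient: £393.80. OOP to date £393.80. Plan pays £446 − £393.80 = £52.20.
Claim 2 (£337): deductible already satisfied, so patient's share is 40% × £337 = £134.80. Cost to patient: £134.80. OOP to date £528.60. Insurer: £337 − £134.80 = £202.20.
Claim 3 (£361): 40% coinsurance on £361 = £144.40. Patient owes £144.40 (running OOP £673). Insurer: £361 − £144.40 = £216.60.

£216.60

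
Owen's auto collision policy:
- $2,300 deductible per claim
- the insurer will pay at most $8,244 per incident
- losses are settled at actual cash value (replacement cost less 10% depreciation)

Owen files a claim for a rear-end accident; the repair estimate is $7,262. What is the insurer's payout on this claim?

At 10% depreciation, ACV = $7,262 − $726.20 = $6,535.80.
Subtract the deductible: $6,535.80 − $2,300 = $4,235.80.
$4,235.80 is within the $8,244 limit, so the insurer pays $4,235.80.

$4,235.80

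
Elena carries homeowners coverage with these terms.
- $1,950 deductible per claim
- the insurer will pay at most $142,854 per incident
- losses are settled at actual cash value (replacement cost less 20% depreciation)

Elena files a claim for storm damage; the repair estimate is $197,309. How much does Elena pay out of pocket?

At 20% depreciation, ACV = $197,309 − $39,461.80 = $157,847.20.
After the deductible, $157,847.20 − $1,950 = $155,897.20 remains.
Since $155,897.20 > $142,854, the payout is capped at $142,854.
Out of pocket: $197,309 − $142,854 = $54,455.

$54,455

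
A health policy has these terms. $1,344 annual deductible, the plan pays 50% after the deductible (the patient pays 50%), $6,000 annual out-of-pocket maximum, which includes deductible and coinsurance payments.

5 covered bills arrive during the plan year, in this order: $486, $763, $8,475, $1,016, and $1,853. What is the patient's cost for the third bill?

Claim 1 ($486): fully absorbed by the deductible. Patient pays $486; OOP now $486.
Claim 2 ($763): entire amount goes to the deductible. Cost to patient: $763. OOP to date $1,249.
Claim 3 ($8,475): deductible takes $95, $8,380 remains; 50% of $8,380 = $4,190. Patient owes $4,285 (running OOP $5,534).

$4,285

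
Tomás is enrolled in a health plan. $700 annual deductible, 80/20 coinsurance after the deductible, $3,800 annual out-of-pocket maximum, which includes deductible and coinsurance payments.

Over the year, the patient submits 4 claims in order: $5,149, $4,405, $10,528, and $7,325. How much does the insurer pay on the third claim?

Claim 1 — $5,149: $700 finishes the deductible; $4,449 goes to coinsurance; coinsurance $4,449 × 20% = $889.80. Patient owes $1,589.80 (running OOP $1,589.80). Plan pays $5,149 − $1,589.80 = $3,559.20.
Claim 2 — $4,405: deductible met; 20% of $4,405 = $881. Patient pays $881; OOP now $2,470.80. Insurer: $4,405 − $881 = $3,524.
Claim 3 — $10,528: 20% coinsurance on $10,528 = $2,105.60. OOP would hit $4,576.40 > $3,800, so the cap limits the patient to $3,800 − $2,470.80 = $1,329.20. Plan pays $10,528 − $1,329.20 = $9,198.80.

$9,198.80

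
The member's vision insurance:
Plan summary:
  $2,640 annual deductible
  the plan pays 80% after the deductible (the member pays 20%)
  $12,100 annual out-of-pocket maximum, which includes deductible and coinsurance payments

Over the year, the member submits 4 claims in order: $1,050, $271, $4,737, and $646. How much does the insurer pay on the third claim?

Claim 1 — $1,050: entire amount goes to the deductible. Member pays $1,050; OOP now $1,050. Insurer: $1,050 − $1,050 = $0.
Claim 2 — $271: all of it applies to the deductible. Cost to member: $271. OOP to date $1,321. Insurer: $271 − $271 = $0.
Claim 3 — $4,737: deductible takes $1,319, $3,418 remains; member's 20% is $683.60. Cost to member: $2,002.60. OOP to date $3,323.60. Insurer: $4,737 − $2,002.60 = $2,734.40.

$2,734.40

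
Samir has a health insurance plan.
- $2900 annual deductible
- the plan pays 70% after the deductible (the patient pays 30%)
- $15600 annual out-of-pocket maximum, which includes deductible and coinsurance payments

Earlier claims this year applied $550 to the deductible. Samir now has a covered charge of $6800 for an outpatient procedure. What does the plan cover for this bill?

$550 of the $2900 deductible is already met, leaving $2350.
The remaining $4450 (= $6800 − $2350) moves to coinsurance.
30% of $4450 = $1335 falls to the patient.
Patient responsibility before any cap: $2350 + $1335 = $3685.
Total out-of-pocket so far would be $550 + $3685 = $4235, below the $15600 cap — no reduction.
Insurer pays the balance: $6800 − $3685 = $3115.

$3115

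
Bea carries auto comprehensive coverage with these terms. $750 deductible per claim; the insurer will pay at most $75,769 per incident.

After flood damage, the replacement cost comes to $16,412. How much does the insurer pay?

Subtract the deductible: $16,412 − $750 = $15,662.
$15,662 ≤ $75,769, so the limit doesn't bind; insurer pays $15,662.

$15,662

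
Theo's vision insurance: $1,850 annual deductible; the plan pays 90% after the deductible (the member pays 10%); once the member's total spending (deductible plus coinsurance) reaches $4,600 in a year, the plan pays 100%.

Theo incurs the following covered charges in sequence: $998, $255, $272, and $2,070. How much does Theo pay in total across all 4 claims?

Bill 1, $998: fully absorbed by the deductible. Cost to member: $998. OOP to date $998.
Bill 2, $255: all of it applies to the deductible. Cost to member: $255. OOP to date $1,253.
Bill 3, $272: entire amount goes to the deductible. Member owes $272 (running OOP $1,525).
Bill 4, $2,070: $325 finishes the deductible; $1,745 goes to coinsurance; coinsurance $1,745 × 10% = $174.50. Cost to member: $499.50. OOP to date $2,024.50.
Total paid by the member: $998 + $255 + $272 + $499.50 = $2,024.50.

$2,024.50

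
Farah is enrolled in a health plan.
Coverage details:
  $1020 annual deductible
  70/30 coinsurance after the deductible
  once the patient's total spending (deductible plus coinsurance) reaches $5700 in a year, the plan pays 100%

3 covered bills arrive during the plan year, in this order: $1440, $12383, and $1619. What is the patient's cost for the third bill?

Bill 1, $1440: $1020 to deductible, leaving $420; patient's 30% is $126. Patient pays $1146; OOP now $1146.
Bill 2, $12383: deductible already satisfied, so patient's share is 30% × $12383 = $3714.90. Cost to patient: $3714.90. OOP to date $4860.90.
Bill 3, $1619: deductible already satisfied, so patient's share is 30% × $1619 = $485.70. Patient pays $485.70; OOP now $5346.60.

$485.70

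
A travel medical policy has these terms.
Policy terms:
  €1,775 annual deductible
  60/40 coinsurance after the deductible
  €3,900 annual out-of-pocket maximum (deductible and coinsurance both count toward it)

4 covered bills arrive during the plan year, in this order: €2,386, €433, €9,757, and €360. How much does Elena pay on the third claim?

Bill 1, €2,386: deductible takes €1,775, €611 remains; traveler's 40% is €244.40. Traveler owes €2,019.40 (running OOP €2,019.40).
Bill 2, €433: deductible met; 40% of €433 = €173.20. Traveler owes €173.20 (running OOP €2,192.60).
Bill 3, €9,757: 40% coinsurance on €9,757 = €3,902.80. Adding that to €2,192.60 gives €6,095.40, past the €3,900 cap; traveler pays only €3,900 − €2,192.60 = €1,707.40.

€1,707.40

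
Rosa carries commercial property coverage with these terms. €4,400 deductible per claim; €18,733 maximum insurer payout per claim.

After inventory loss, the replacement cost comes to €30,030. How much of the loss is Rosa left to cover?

€11,297

Subtract the deductible: €30,030 − €4,400 = €25,630.
€25,630 exceeds the €18,733 limit, so the insurer pays the limit: €18,733.
Business's share is the uncovered remainder: €30,030 − €18,733 = €11,297.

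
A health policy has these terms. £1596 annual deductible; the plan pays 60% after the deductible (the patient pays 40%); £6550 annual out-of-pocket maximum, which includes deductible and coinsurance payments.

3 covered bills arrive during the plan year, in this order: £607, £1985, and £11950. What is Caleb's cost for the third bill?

£4555.60

Claim 1 (£607): entire amount goes to the deductible. Cost to patient: £607. OOP to date £607.
Claim 2 (£1985): deductible takes £989, £996 remains; coinsurance £996 × 40% = £398.40. Patient owes £1387.40 (running OOP £1994.40).
Claim 3 (£11950): 40% coinsurance on £11950 = £4780. That would push OOP to £6774.40, over the £6550 cap, so patient pays £6550 − £1994.40 = £4555.60.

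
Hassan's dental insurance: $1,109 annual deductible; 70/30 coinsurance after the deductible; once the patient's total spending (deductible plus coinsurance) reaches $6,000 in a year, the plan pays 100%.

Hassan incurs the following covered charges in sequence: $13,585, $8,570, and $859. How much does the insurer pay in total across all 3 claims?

$17,014

Claim 1 — $13,585: deductible takes $1,109, $12,476 remains; coinsurance $12,476 × 30% = $3,742.80. Cost to patient: $4,851.80. OOP to date $4,851.80. Plan pays $13,585 − $4,851.80 = $8,733.20.
Claim 2 — $8,570: 30% coinsurance on $8,570 = $2,571. OOP would hit $7,422.80 > $6,000, so the cap limits the patient to $6,000 − $4,851.80 = $1,148.20. Plan pays $8,570 − $1,148.20 = $7,421.80.
Claim 3 — $859: deductible already satisfied, so patient's share is 30% × $859 = $257.70. That would push OOP to $6,257.70, over the $6,000 cap, so patient pays $6,000 − $6,000 = $0. Insurer: $859 − $0 = $859.
Insurer total: $8,733.20 + $7,421.80 + $859 = $17,014.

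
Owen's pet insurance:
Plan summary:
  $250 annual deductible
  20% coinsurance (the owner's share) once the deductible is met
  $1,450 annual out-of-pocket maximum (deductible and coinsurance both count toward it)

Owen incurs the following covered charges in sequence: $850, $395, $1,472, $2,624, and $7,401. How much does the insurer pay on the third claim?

$1,177.60

#1 ($850): deductible takes $250, $600 remains; coinsurance $600 × 20% = $120. Owner owes $370 (running OOP $370). Plan pays $850 − $370 = $480.
#2 ($395): deductible already satisfied, so owner's share is 20% × $395 = $79. Owner pays $79; OOP now $449. Plan pays $395 − $79 = $316.
#3 ($1,472): 20% coinsurance on $1,472 = $294.40. Cost to owner: $294.40. OOP to date $743.40. Insurer: $1,472 − $294.40 = $1,177.60.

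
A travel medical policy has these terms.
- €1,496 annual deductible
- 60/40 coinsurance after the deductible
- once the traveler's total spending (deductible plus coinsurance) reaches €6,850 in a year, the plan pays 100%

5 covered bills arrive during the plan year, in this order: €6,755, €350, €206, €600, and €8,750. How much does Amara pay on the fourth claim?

€240

Bill 1, €6,755: €1,496 to deductible, leaving €5,259; traveler's 40% is €2,103.60. Traveler owes €3,599.60 (running OOP €3,599.60).
Bill 2, €350: deductible met; 40% of €350 = €140. Traveler owes €140 (running OOP €3,739.60).
Bill 3, €206: deductible met; 40% of €206 = €82.40. Cost to traveler: €82.40. OOP to date €3,822.
Bill 4, €600: 40% coinsurance on €600 = €240. Cost to traveler: €240. OOP to date €4,062.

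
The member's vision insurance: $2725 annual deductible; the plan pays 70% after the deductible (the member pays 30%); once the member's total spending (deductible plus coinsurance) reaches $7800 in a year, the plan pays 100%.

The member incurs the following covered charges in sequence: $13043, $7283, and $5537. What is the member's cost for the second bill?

Claim 1 — $13043: $2725 finishes the deductible; $10318 goes to coinsurance; 30% of $10318 = $3095.40. Member pays $5820.40; OOP now $5820.40.
Claim 2 — $7283: deductible met; 30% of $7283 = $2184.90. That would push OOP to $8005.30, over the $7800 cap, so member pays $7800 − $5820.40 = $1979.60.

$1979.60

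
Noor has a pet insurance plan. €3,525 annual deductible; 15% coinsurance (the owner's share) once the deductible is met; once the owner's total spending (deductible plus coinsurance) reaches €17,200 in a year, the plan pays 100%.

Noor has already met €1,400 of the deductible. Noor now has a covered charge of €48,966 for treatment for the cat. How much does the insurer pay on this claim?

€39,814.85

Remaining deductible: €3,525 − €1,400 = €2,125.
The remaining €46,841 (= €48,966 − €2,125) moves to coinsurance.
Coinsurance: €46,841 × 15% = €7,026.15.
Owner responsibility before any cap: €2,125 + €7,026.15 = €9,151.15.
Year-to-date out-of-pocket becomes €1,400 + €9,151.15 = €10,551.15, still under the €17,200 maximum, so no cap applies.
The insurer covers the remainder: €48,966 − €9,151.15 = €39,814.85.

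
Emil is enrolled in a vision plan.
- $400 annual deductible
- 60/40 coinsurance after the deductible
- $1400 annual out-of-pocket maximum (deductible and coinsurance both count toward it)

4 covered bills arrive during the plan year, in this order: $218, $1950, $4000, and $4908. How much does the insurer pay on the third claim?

#1 ($218): all of it applies to the deductible. Member pays $218; OOP now $218. Plan pays $218 − $218 = $0.
#2 ($1950): deductible takes $182, $1768 remains; 40% of $1768 = $707.20. Cost to member: $889.20. OOP to date $1107.20. Insurer: $1950 − $889.20 = $1060.80.
#3 ($4000): deductible already satisfied, so member's share is 40% × $4000 = $1600. That would push OOP to $2707.20, over the $1400 cap, so member pays $1400 − $1107.20 = $292.80. Insurer: $4000 − $292.80 = $3707.20.

$3707.20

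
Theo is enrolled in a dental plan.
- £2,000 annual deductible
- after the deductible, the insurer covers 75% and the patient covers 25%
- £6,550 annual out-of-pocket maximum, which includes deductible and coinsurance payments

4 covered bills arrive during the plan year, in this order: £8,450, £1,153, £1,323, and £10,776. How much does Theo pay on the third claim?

£330.75

#1 (£8,450): deductible takes £2,000, £6,450 remains; patient's 25% is £1,612.50. Cost to patient: £3,612.50. OOP to date £3,612.50.
#2 (£1,153): deductible met; 25% of £1,153 = £288.25. Patient pays £288.25; OOP now £3,900.75.
#3 (£1,323): deductible met; 25% of £1,323 = £330.75. Patient owes £330.75 (running OOP £4,231.50).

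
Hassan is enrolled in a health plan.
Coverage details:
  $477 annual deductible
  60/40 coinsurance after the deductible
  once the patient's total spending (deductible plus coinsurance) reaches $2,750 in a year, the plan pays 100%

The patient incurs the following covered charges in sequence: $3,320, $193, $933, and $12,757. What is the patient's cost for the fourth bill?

#1 ($3,320): deductible takes $477, $2,843 remains; coinsurance $2,843 × 40% = $1,137.20. Patient pays $1,614.20; OOP now $1,614.20.
#2 ($193): 40% coinsurance on $193 = $77.20. Patient pays $77.20; OOP now $1,691.40.
#3 ($933): deductible met; 40% of $933 = $373.20. Cost to patient: $373.20. OOP to date $2,064.60.
#4 ($12,757): deductible already satisfied, so patient's share is 40% × $12,757 = $5,102.80. Adding that to $2,064.60 gives $7,167.40, past the $2,750 cap; patient pays only $2,750 − $2,064.60 = $685.40.

$685.40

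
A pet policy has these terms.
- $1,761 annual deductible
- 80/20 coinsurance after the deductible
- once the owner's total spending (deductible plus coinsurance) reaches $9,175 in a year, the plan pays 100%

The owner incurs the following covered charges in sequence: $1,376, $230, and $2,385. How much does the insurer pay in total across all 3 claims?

Bill 1, $1,376: all of it applies to the deductible. Owner pays $1,376; OOP now $1,376. Insurer: $1,376 − $1,376 = $0.
Bill 2, $230: entire amount goes to the deductible. Owner owes $230 (running OOP $1,606). Plan pays $230 − $230 = $0.
Bill 3, $2,385: $155 to deductible, leaving $2,230; coinsurance $2,230 × 20% = $446. Owner owes $601 (running OOP $2,207). Plan pays $2,385 − $601 = $1,784.
Insurer total: $0 + $0 + $1,784 = $1,784.

$1,784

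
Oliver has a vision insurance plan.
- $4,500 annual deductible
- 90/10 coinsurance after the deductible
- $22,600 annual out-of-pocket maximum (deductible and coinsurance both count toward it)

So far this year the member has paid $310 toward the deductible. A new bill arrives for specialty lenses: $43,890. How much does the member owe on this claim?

Remaining deductible: $4,500 − $310 = $4,190.
The remaining $39,700 (= $43,890 − $4,190) moves to coinsurance.
10% of $39,700 = $3,970 falls to the member.
So the member owes $4,190 + $3,970 = $8,160 before any cap.
Total out-of-pocket so far would be $310 + $8,160 = $8,470, below the $22,600 cap — no reduction.

$8,160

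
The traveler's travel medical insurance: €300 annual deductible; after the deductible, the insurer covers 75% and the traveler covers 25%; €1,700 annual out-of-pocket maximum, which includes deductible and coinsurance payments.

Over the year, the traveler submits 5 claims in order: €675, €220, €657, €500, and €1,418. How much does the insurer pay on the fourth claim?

Claim 1 — €675: €300 to deductible, leaving €375; traveler's 25% is €93.75. Traveler pays €393.75; OOP now €393.75. Insurer: €675 − €393.75 = €281.25.
Claim 2 — €220: deductible already satisfied, so traveler's share is 25% × €220 = €55. Traveler owes €55 (running OOP €448.75). Plan pays €220 − €55 = €165.
Claim 3 — €657: deductible met; 25% of €657 = €164.25. Traveler pays €164.25; OOP now €613. Insurer: €657 − €164.25 = €492.75.
Claim 4 — €500: 25% coinsurance on €500 = €125. Traveler pays €125; OOP now €738. Plan pays €500 − €125 = €375.

€375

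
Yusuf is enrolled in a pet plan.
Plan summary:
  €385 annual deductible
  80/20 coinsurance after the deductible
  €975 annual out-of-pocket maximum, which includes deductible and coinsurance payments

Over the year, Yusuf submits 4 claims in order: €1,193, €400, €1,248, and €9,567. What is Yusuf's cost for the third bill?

€249.60

Bill 1, €1,193: €385 finishes the deductible; €808 goes to coinsurance; owner's 20% is €161.60. Owner pays €546.60; OOP now €546.60.
Bill 2, €400: 20% coinsurance on €400 = €80. Cost to owner: €80. OOP to date €626.60.
Bill 3, €1,248: deductible already satisfied, so owner's share is 20% × €1,248 = €249.60. Cost to owner: €249.60. OOP to date €876.20.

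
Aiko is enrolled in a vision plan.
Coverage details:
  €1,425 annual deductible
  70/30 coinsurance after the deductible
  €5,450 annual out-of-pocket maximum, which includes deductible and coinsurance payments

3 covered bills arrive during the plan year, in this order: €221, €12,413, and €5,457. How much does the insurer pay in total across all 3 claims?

Claim 1 (€221): entire amount goes to the deductible. Member pays €221; OOP now €221. Plan pays €221 − €221 = €0.
Claim 2 (€12,413): €1,204 to deductible, leaving €11,209; member's 30% is €3,362.70. Cost to member: €4,566.70. OOP to date €4,787.70. Insurer: €12,413 − €4,566.70 = €7,846.30.
Claim 3 (€5,457): 30% coinsurance on €5,457 = €1,637.10. That would push OOP to €6,424.80, over the €5,450 cap, so member pays €5,450 − €4,787.70 = €662.30. Plan pays €5,457 − €662.30 = €4,794.70.
Insurer total = bills − member's total = €18,091 − €5,450 = €12,641.

€12,641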